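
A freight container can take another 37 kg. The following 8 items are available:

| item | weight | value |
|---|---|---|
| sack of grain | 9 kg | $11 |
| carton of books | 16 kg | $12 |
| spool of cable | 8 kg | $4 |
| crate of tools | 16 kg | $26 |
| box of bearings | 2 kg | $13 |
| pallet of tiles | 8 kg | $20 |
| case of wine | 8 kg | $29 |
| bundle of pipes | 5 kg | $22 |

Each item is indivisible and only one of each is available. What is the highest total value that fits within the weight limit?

$97

Check high-value combinations within 37 kg:
- crate of tools+pallet of tiles+case of wine+bundle of pipes: weight 16+8+8+5=37, value 26+20+29+22=97
- sack of grain+box of bearings+pallet of tiles+case of wine+bundle of pipes: weight 9+2+8+8+5=32, value 11+13+20+29+22=95
- crate of tools+box of bearings+case of wine+bundle of pipes: weight 16+2+8+5=31, value 26+13+29+22=90
- spool of cable+box of bearings+pallet of tiles+case of wine+bundle of pipes: weight 8+2+8+8+5=31, value 4+13+20+29+22=88
- crate of tools+box of bearings+pallet of tiles+case of wine: weight 16+2+8+8=34, value 26+13+20+29=88
Best: $97.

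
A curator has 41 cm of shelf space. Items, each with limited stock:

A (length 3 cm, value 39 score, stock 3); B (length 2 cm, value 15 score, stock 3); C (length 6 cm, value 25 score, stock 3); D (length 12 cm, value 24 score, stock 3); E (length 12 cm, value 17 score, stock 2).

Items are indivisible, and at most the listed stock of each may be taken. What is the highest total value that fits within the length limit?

Top feasible selections:
- 3×A + 3×B + 3×C: length 33, value 237
- 3×A + 3×B + 2×C + 1×D: length 39, value 236
Best: 237 score.

237 score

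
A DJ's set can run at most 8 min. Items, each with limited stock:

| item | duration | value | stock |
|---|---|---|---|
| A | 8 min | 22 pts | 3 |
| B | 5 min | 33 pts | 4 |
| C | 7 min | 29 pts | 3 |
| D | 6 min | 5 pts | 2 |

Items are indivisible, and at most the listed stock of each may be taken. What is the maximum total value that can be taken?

Top feasible selections:
- 1×B: duration 5, value 33
- 1×C: duration 7, value 29
- 1×A: duration 8, value 22
- 1×D: duration 6, value 5
Best: 33 pts.

33 pts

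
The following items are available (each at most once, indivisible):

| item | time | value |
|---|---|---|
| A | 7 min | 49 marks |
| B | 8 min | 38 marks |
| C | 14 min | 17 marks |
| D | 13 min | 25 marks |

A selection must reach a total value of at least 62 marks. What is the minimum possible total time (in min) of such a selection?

15

Subsets with value ≥ 62, sorted by total time:
- A+B: time 15, value 87
- A+D: time 20, value 74
- A+C: time 21, value 66
Minimum time: 15 min.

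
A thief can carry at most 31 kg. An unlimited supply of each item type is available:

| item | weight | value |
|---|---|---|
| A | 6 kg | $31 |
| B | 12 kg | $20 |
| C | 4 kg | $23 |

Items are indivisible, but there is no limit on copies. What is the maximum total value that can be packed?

Best value-per-unit is C at 23/4; filling with it alone gives 7×23 = 161.
Optimal mix: 1×A + 6×C → weight 30, value 169.

$169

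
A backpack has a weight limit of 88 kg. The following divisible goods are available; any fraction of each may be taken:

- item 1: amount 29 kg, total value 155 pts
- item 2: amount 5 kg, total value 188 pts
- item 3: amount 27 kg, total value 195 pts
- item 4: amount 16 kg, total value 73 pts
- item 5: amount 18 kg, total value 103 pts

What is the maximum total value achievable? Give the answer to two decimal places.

Take in order of value per unit:
- item 2 (188/5 per unit): all 5 → value 188, running total 188.00
- item 3 (195/27 per unit): all 27 → value 195, running total 383.00
- item 5 (103/18 per unit): all 18 → value 103, running total 486.00
- item 1 (155/29 per unit): all 29 → value 155, running total 641.00
- item 4 (73/16 per unit): 9 of 16 → value 9×73/16 = 41.0625, running total 682.06
Total 682.06.

682.06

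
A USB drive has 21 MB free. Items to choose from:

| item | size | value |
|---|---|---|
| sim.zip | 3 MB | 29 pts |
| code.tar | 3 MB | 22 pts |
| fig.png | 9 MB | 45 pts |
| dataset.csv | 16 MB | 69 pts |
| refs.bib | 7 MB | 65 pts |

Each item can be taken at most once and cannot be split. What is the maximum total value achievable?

Check high-value combinations within 21 MB:
- sim.zip+fig.png+refs.bib: size 3+9+7=19, value 29+45+65=139
- code.tar+fig.png+refs.bib: size 3+9+7=19, value 22+45+65=132
- sim.zip+code.tar+refs.bib: size 3+3+7=13, value 29+22+65=116
Best: 139 pts.

139 pts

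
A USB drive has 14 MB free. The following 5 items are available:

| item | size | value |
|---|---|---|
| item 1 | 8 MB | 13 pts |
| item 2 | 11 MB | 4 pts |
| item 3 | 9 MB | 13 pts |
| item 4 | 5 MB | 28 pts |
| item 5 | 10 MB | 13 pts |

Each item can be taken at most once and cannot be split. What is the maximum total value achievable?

41 pts

Check high-value combinations within 14 MB:
- item 1+item 4: size 8+5=13, value 13+28=41
- item 3+item 4: size 9+5=14, value 13+28=41
- item 4: size 5, value 28
- item 1: size 8, value 13
- item 3: size 9, value 13
Best: 41 pts.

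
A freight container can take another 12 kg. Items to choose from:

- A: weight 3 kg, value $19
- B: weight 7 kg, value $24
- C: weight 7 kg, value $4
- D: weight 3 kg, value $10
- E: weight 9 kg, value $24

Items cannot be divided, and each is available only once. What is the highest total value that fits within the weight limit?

$43

Check high-value combinations within 12 kg:
- A+B: weight 3+7=10, value 19+24=43
- A+E: weight 3+9=12, value 19+24=43
- B+D: weight 7+3=10, value 24+10=34
- D+E: weight 3+9=12, value 10+24=34
Best: $43.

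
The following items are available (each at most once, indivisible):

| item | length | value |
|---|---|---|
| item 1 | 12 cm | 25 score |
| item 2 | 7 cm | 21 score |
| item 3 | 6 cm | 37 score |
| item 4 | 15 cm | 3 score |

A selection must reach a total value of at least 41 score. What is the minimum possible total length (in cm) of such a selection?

Subsets with value ≥ 41, sorted by total length:
- item 2+item 3: length 13, value 58
- item 1+item 3: length 18, value 62
- item 1+item 2: length 19, value 46
- item 1+item 2+item 3: length 25, value 83
Minimum length: 13 cm.

13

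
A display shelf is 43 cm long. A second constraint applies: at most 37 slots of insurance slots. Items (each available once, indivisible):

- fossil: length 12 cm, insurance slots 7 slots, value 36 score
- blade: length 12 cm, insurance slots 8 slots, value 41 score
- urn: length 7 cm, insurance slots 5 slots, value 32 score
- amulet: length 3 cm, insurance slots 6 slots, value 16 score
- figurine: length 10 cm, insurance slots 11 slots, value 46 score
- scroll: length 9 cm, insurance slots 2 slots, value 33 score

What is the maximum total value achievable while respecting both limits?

Feasible sets respecting both limits:
- blade+urn+amulet+figurine+scroll: length 41, insurance slots 32, value 168
- fossil+urn+amulet+figurine+scroll: length 41, insurance slots 31, value 163
- fossil+blade+urn+amulet+scroll: length 43, insurance slots 28, value 158
Best: 168 score.

168 score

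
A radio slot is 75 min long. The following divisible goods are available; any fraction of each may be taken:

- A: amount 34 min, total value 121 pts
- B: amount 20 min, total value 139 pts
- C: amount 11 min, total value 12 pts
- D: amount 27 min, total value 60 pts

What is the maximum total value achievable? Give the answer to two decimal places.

306.67

Take in order of value per unit:
- B (139/20 per unit): all 20 → value 139, running total 139.00
- A (121/34 per unit): all 34 → value 121, running total 260.00
- D (60/27 per unit): 21 of 27 → value 21×60/27 = 46.6667, running total 306.67
Total 306.67.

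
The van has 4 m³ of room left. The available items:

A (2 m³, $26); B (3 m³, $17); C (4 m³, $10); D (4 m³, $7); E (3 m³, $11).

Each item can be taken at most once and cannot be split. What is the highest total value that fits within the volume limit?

$26

Check high-value combinations within 4 m³:
- A: volume 2, value 26
- B: volume 3, value 17
- E: volume 3, value 11
Best: $26.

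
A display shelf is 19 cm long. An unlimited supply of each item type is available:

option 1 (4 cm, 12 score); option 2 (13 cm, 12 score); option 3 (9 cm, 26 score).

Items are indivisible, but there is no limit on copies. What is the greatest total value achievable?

52 score

Best value-per-unit is option 1 at 12/4; filling with it alone gives 4×12 = 48.
Optimal mix: 2×option 3 → length 18, value 52.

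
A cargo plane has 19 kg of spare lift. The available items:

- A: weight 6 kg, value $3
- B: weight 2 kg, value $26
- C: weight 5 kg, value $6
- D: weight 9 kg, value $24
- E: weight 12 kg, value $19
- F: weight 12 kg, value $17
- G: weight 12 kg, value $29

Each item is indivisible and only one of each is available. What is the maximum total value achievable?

$61

Check high-value combinations within 19 kg:
- B+C+G: weight 2+5+12=19, value 26+6+29=61
- B+C+D: weight 2+5+9=16, value 26+6+24=56
- B+G: weight 2+12=14, value 26+29=55
- A+B+D: weight 6+2+9=17, value 3+26+24=53
- B+C+E: weight 2+5+12=19, value 26+6+19=51
Best: $61.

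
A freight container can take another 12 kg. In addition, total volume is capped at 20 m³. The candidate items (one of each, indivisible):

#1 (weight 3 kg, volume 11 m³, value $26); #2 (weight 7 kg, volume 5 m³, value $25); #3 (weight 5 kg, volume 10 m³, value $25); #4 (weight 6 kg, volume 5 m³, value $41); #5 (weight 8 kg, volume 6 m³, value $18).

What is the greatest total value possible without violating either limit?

Feasible sets respecting both limits:
- #1+#4: weight 9, volume 16, value 67
- #3+#4: weight 11, volume 15, value 66
- #1+#2: weight 10, volume 16, value 51
Best: $67.

$67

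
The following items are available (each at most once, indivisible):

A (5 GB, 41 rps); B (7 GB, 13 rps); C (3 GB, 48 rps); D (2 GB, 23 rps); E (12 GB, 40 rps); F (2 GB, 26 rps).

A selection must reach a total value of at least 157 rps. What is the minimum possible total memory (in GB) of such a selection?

24

Subsets with value ≥ 157, sorted by total memory:
- A+C+D+E+F: memory 24, value 178
- A+B+C+E+F: memory 29, value 168
- A+B+C+D+E: memory 29, value 165
- A+B+C+D+E+F: memory 31, value 191
Minimum memory: 24 GB.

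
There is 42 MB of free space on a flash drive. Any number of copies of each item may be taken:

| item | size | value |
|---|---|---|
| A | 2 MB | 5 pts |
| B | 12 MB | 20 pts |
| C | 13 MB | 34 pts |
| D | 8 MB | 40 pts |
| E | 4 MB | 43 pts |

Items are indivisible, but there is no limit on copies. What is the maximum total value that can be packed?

Best value-per-unit is E at 43/4; filling with it alone gives 10×43 = 430.
Optimal mix: 1×A + 10×E → size 42, value 435.

435 pts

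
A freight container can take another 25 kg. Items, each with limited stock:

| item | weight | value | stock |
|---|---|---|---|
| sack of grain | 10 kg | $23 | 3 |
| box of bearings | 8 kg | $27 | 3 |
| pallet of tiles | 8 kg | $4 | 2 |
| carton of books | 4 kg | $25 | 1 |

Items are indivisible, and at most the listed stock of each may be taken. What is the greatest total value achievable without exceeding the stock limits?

$81

Top feasible selections:
- 3×box of bearings: weight 24, value 81
- 2×box of bearings + 1×carton of books: weight 20, value 79
- 1×sack of grain + 1×box of bearings + 1×carton of books: weight 22, value 75
- 2×sack of grain + 1×carton of books: weight 24, value 71
Best: $81.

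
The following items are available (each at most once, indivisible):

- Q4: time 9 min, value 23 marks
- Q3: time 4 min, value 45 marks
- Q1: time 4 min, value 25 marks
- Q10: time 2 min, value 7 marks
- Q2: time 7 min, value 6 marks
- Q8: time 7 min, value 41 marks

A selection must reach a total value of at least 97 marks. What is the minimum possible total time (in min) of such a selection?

Subsets with value ≥ 97, sorted by total time:
- Q3+Q1+Q8: time 15, value 111
- Q3+Q1+Q10+Q8: time 17, value 118
- Q4+Q3+Q1+Q10: time 19, value 100
Minimum time: 15 min.

15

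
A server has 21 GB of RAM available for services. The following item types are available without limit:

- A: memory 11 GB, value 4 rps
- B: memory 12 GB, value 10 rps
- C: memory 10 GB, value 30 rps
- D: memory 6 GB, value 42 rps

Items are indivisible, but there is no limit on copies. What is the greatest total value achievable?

126 rps

Best value-per-unit is D at 42/6, and filling with it alone uses memory 3×6=18. No mix of the others beats 3×42 = 126.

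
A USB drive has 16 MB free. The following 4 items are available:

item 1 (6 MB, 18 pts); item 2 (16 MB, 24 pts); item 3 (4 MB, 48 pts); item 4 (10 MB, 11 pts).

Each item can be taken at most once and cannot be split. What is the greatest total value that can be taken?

This is a 0/1 knapsack; check combinations near the capacity.
- item 1+item 3: size 6+4=10, value 18+48=66
- item 3+item 4: size 4+10=14, value 48+11=59
- item 3: size 4, value 48
Best: 66 pts.

66 pts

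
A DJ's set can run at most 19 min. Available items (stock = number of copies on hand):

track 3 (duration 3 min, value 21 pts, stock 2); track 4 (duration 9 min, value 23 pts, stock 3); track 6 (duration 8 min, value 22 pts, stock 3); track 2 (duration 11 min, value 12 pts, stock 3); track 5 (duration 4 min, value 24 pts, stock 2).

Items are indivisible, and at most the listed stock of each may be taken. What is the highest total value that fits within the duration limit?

Top feasible selections:
- 1×track 3 + 1×track 6 + 2×track 5: duration 19, value 91
- 2×track 3 + 2×track 5: duration 14, value 90
- 2×track 3 + 1×track 4 + 1×track 5: duration 19, value 89
Best: 91 pts.

91 pts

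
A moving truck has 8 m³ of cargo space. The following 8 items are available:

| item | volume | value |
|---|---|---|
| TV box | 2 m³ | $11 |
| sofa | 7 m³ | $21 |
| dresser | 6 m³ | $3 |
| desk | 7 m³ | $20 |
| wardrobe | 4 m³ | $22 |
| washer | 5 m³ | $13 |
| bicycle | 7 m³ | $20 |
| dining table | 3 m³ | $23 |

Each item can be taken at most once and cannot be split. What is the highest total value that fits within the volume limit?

This is a 0/1 knapsack; check combinations near the capacity.
- wardrobe+dining table: volume 4+3=7, value 22+23=45
- washer+dining table: volume 5+3=8, value 13+23=36
- TV box+dining table: volume 2+3=5, value 11+23=34
- TV box+wardrobe: volume 2+4=6, value 11+22=33
- TV box+washer: volume 2+5=7, value 11+13=24
Best: $45.

$45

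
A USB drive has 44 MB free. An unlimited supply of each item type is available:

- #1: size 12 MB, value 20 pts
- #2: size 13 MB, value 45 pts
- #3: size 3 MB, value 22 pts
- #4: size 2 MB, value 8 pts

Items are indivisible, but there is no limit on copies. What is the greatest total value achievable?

Best value-per-unit is #3 at 22/3; filling with it alone gives 14×22 = 308.
Optimal mix: 14×#3 + 1×#4 → size 44, value 316.

316 pts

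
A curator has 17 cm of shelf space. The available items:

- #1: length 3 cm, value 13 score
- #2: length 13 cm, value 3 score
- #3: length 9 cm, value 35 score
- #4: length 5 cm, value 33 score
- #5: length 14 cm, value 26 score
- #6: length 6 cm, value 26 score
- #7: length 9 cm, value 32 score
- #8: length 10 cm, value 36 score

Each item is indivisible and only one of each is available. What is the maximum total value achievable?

81 score

This is a 0/1 knapsack; check combinations near the capacity.
- #1+#3+#4: length 3+9+5=17, value 13+35+33=81
- #1+#4+#7: length 3+5+9=17, value 13+33+32=78
- #1+#4+#6: length 3+5+6=14, value 13+33+26=72
Best: 81 score.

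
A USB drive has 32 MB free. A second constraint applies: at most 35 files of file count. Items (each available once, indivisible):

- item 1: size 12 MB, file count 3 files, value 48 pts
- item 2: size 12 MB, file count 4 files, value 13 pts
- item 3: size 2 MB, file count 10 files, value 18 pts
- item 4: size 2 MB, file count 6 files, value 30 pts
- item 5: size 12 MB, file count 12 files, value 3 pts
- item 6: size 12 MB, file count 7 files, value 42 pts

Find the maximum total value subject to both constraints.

138 pts

Feasible sets respecting both limits:
- item 1+item 3+item 4+item 6: size 28, file count 26, value 138
- item 1+item 4+item 6: size 26, file count 16, value 120
- item 1+item 2+item 3+item 4: size 28, file count 23, value 109
Best: 138 pts.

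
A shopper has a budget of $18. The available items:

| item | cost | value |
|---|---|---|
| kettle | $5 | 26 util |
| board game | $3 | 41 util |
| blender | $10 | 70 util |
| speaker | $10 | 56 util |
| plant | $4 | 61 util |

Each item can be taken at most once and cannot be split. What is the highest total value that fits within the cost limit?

172 util

Check high-value combinations within $18:
- board game+blender+plant: cost 3+10+4=17, value 41+70+61=172
- board game+speaker+plant: cost 3+10+4=17, value 41+56+61=158
- kettle+board game+blender: cost 5+3+10=18, value 26+41+70=137
- blender+plant: cost 10+4=14, value 70+61=131
Best: 172 util.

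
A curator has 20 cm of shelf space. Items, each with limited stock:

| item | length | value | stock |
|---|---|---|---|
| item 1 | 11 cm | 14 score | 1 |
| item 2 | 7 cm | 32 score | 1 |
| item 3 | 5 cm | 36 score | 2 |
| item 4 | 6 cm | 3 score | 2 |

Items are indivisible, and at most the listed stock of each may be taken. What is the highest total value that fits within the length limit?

104 score

Best selections within length 20 and stock limits:
- 1×item 2 + 2×item 3: length 17, value 104
- 2×item 3 + 1×item 4: length 16, value 75
- 2×item 3: length 10, value 72
- 1×item 2 + 1×item 3 + 1×item 4: length 18, value 71
Best: 104 score.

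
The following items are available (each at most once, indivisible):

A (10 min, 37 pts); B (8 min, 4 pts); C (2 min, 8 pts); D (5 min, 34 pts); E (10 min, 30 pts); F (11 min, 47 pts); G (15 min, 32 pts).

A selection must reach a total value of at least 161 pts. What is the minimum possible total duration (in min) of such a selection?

Subsets with value ≥ 161, sorted by total duration:
- A+D+E+F+G: duration 51, value 180
- A+B+C+D+F+G: duration 51, value 162
Minimum duration: 51 min.

51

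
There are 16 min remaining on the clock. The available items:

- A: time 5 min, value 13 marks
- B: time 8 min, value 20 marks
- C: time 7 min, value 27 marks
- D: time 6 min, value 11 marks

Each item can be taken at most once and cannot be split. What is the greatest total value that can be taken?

Check high-value combinations within 16 min:
- B+C: time 8+7=15, value 20+27=47
- A+C: time 5+7=12, value 13+27=40
- C+D: time 7+6=13, value 27+11=38
Best: 47 marks.

47 marks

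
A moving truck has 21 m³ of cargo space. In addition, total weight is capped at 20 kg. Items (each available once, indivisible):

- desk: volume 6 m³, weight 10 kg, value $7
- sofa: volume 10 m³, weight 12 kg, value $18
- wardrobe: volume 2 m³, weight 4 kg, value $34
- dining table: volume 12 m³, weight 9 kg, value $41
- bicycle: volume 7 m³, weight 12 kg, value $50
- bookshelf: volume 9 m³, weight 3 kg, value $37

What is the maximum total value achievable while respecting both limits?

$121

Feasible sets respecting both limits:
- wardrobe+bicycle+bookshelf: volume 18, weight 19, value 121
- sofa+wardrobe+bookshelf: volume 21, weight 19, value 89
- bicycle+bookshelf: volume 16, weight 15, value 87
- wardrobe+bicycle: volume 9, weight 16, value 84
Best: $121.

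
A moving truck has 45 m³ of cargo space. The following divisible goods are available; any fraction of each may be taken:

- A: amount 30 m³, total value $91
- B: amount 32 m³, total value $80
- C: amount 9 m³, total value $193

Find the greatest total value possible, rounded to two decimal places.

299.00

Take in order of value per unit:
- C (193/9 per unit): all 9 → value 193, running total 193.00
- A (91/30 per unit): all 30 → value 91, running total 284.00
- B (80/32 per unit): 6 of 32 → value 6×80/32 = 15.0000, running total 299.00
Total 299.00.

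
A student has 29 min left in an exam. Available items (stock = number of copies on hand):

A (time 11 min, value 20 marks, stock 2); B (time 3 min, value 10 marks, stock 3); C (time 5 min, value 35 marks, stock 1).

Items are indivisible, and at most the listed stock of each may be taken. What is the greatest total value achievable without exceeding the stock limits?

Best selections within time 29 and stock limits:
- 1×A + 3×B + 1×C: time 25, value 85
- 1×A + 2×B + 1×C: time 22, value 75
- 2×A + 1×C: time 27, value 75
- 3×B + 1×C: time 14, value 65
Best: 85 marks.

85 marks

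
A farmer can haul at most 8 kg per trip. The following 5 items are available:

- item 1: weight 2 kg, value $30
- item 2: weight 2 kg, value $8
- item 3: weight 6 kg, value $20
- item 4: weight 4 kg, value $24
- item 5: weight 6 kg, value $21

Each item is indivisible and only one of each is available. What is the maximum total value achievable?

$62

Check high-value combinations within 8 kg:
- item 1+item 2+item 4: weight 2+2+4=8, value 30+8+24=62
- item 1+item 4: weight 2+4=6, value 30+24=54
- item 1+item 5: weight 2+6=8, value 30+21=51
Best: $62.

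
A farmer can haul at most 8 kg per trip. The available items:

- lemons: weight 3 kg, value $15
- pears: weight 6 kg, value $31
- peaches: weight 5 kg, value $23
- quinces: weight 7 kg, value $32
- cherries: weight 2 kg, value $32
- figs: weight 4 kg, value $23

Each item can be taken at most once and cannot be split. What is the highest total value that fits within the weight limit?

Check high-value combinations within 8 kg:
- pears+cherries: weight 6+2=8, value 31+32=63
- cherries+figs: weight 2+4=6, value 32+23=55
- peaches+cherries: weight 5+2=7, value 23+32=55
- lemons+cherries: weight 3+2=5, value 15+32=47
Best: $63.

$63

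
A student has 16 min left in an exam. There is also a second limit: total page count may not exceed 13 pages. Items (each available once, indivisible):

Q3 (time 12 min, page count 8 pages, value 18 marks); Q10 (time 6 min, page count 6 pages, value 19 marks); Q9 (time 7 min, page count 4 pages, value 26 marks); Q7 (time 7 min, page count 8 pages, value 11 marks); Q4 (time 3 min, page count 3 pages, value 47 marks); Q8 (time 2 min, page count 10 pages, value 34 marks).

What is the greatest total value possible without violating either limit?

92 marks

Feasible sets respecting both limits:
- Q10+Q9+Q4: time 16, page count 13, value 92
- Q4+Q8: time 5, page count 13, value 81
- Q9+Q4: time 10, page count 7, value 73
Best: 92 marks.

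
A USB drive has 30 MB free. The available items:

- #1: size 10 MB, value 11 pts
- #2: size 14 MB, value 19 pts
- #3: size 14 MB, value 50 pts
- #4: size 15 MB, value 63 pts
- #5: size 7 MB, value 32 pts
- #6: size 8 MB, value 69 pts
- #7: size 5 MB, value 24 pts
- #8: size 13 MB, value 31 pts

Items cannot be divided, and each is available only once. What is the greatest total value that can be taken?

Check high-value combinations within 30 MB:
- #4+#5+#6: size 15+7+8=30, value 63+32+69=164
- #4+#6+#7: size 15+8+5=28, value 63+69+24=156
- #3+#5+#6: size 14+7+8=29, value 50+32+69=151
Best: 164 pts.

164 pts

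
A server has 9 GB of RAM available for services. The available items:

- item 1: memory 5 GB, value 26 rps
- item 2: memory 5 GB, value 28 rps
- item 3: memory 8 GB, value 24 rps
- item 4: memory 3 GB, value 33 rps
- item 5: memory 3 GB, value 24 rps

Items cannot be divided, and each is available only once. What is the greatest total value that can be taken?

61 rps

Check high-value combinations within 9 GB:
- item 2+item 4: memory 5+3=8, value 28+33=61
- item 1+item 4: memory 5+3=8, value 26+33=59
- item 4+item 5: memory 3+3=6, value 33+24=57
Best: 61 rps.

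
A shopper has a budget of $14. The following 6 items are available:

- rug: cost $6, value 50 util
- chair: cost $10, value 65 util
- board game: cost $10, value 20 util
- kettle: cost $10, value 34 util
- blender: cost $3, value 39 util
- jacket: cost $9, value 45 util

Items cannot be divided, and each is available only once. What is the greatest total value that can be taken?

104 util

Check high-value combinations within $14:
- chair+blender: cost 10+3=13, value 65+39=104
- rug+blender: cost 6+3=9, value 50+39=89
- blender+jacket: cost 3+9=12, value 39+45=84
- kettle+blender: cost 10+3=13, value 34+39=73
- chair: cost 10, value 65
Best: 104 util.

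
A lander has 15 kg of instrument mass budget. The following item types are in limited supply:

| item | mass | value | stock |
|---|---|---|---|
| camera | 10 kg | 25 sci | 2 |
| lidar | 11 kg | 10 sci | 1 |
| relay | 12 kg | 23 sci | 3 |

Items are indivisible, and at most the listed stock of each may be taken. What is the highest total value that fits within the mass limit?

25 sci

Top feasible selections:
- 1×camera: mass 10, value 25
- 1×relay: mass 12, value 23
- 1×lidar: mass 11, value 10
Best: 25 sci.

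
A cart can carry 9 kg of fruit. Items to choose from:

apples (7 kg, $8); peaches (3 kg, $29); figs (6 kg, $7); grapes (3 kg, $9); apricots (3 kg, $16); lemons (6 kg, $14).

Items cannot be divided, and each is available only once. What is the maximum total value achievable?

$54

Check high-value combinations within 9 kg:
- peaches+grapes+apricots: weight 3+3+3=9, value 29+9+16=54
- peaches+apricots: weight 3+3=6, value 29+16=45
- peaches+lemons: weight 3+6=9, value 29+14=43
- peaches+grapes: weight 3+3=6, value 29+9=38
- peaches+figs: weight 3+6=9, value 29+7=36
Best: $54.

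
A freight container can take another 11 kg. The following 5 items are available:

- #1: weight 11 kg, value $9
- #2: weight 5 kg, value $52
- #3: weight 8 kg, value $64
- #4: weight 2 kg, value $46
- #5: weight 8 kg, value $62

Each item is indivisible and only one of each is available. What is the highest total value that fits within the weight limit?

$110

This is a 0/1 knapsack; check combinations near the capacity.
- #3+#4: weight 8+2=10, value 64+46=110
- #4+#5: weight 2+8=10, value 46+62=108
- #2+#4: weight 5+2=7, value 52+46=98
- #3: weight 8, value 64
Best: $110.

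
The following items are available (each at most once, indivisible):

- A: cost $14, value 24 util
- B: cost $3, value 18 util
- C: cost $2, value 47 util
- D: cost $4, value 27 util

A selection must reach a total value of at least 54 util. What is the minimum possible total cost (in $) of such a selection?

5

Subsets with value ≥ 54, sorted by total cost:
- B+C: cost 5, value 65
- C+D: cost 6, value 74
- B+C+D: cost 9, value 92
Minimum cost: 5 $.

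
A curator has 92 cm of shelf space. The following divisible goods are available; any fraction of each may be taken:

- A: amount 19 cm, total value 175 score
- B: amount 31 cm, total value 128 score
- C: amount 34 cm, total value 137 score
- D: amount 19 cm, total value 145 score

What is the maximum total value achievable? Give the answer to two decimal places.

Take in order of value per unit:
- A (175/19 per unit): all 19 → value 175, running total 175.00
- D (145/19 per unit): all 19 → value 145, running total 320.00
- B (128/31 per unit): all 31 → value 128, running total 448.00
- C (137/34 per unit): 23 of 34 → value 23×137/34 = 92.6765, running total 540.68
Total 540.68.

540.68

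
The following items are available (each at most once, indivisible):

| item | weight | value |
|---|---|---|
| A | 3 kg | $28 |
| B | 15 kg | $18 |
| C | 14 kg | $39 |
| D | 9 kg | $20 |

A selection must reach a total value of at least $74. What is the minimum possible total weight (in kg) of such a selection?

Subsets with value ≥ 74, sorted by total weight:
- A+C+D: weight 26, value 87
- A+B+C: weight 32, value 85
Minimum weight: 26 kg.

26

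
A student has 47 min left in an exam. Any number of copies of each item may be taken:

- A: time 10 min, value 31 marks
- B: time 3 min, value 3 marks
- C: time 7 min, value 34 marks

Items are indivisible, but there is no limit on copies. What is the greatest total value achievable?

207 marks

Best value-per-unit is C at 34/7; filling with it alone gives 6×34 = 204.
Optimal mix: 1×B + 6×C → time 45, value 207.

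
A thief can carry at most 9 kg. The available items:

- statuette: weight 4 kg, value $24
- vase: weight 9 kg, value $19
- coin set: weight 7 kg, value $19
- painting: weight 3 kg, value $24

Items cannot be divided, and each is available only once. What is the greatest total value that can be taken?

Check high-value combinations within 9 kg:
- statuette+painting: weight 4+3=7, value 24+24=48
- painting: weight 3, value 24
- statuette: weight 4, value 24
Best: $48.

$48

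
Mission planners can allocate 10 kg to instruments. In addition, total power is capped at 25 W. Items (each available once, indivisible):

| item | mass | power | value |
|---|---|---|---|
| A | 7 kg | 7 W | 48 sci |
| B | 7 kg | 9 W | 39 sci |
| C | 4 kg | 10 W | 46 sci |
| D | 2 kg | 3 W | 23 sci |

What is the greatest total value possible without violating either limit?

71 sci

Feasible sets respecting both limits:
- A+D: mass 9, power 10, value 71
- C+D: mass 6, power 13, value 69
- B+D: mass 9, power 12, value 62
Best: 71 sci.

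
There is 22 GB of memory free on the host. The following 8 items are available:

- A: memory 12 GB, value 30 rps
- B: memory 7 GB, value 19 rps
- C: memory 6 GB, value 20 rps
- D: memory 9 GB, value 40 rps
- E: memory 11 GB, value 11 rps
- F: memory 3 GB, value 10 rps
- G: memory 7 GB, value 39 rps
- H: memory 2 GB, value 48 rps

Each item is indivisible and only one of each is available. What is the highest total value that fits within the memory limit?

Check high-value combinations within 22 GB:
- D+F+G+H: memory 9+3+7+2=21, value 40+10+39+48=137
- D+G+H: memory 9+7+2=18, value 40+39+48=127
- B+C+G+H: memory 7+6+7+2=22, value 19+20+39+48=126
Best: 137 rps.

137 rps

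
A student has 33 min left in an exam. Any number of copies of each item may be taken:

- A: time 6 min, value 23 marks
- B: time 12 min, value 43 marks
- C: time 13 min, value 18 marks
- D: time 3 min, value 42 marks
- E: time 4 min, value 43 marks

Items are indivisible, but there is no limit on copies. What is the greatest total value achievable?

462 marks

Best value-per-unit is D at 42/3, and filling with it alone uses time 11×3=33. No mix of the others beats 11×42 = 462.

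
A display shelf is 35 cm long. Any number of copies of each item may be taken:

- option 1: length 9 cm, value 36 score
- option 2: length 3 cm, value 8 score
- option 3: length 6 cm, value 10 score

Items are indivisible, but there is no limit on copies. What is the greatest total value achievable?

124 score

Best value-per-unit is option 1 at 36/9; filling with it alone gives 3×36 = 108.
Optimal mix: 3×option 1 + 2×option 2 → length 33, value 124.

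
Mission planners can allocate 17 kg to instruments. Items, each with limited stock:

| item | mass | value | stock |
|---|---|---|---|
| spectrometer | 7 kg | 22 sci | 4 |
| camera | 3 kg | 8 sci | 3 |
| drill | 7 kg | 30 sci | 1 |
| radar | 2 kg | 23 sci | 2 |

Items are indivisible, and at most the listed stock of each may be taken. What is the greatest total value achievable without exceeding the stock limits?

Best selections within mass 17 and stock limits:
- 2×camera + 1×drill + 2×radar: mass 17, value 92
- 1×camera + 1×drill + 2×radar: mass 14, value 84
- 1×spectrometer + 2×camera + 2×radar: mass 17, value 84
- 1×drill + 2×radar: mass 11, value 76
Best: 92 sci.

92 sci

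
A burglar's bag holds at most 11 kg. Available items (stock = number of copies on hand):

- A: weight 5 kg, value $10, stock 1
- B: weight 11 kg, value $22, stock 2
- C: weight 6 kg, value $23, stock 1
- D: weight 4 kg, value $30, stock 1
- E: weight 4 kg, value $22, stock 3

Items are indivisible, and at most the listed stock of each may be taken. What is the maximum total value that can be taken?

Top feasible selections:
- 1×C + 1×D: weight 10, value 53
- 1×D + 1×E: weight 8, value 52
Best: $53.

$53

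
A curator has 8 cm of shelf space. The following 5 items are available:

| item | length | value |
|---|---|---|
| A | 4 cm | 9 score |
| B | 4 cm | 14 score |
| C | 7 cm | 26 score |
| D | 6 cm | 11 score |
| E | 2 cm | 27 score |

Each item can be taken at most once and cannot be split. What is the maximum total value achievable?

41 score

Check high-value combinations within 8 cm:
- B+E: length 4+2=6, value 14+27=41
- D+E: length 6+2=8, value 11+27=38
- A+E: length 4+2=6, value 9+27=36
- E: length 2, value 27
- C: length 7, value 26
Best: 41 score.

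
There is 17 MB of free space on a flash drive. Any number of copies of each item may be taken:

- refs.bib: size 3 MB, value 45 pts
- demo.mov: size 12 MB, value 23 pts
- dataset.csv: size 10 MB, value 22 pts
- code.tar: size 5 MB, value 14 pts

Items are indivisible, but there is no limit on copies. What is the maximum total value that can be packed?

225 pts

Best value-per-unit is refs.bib at 45/3, and filling with it alone uses size 5×3=15. No mix of the others beats 5×45 = 225.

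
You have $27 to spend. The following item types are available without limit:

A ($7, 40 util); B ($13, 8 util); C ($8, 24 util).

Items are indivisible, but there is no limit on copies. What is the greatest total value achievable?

Best value-per-unit is A at 40/7, and filling with it alone uses cost 3×7=21. No mix of the others beats 3×40 = 120.

120 util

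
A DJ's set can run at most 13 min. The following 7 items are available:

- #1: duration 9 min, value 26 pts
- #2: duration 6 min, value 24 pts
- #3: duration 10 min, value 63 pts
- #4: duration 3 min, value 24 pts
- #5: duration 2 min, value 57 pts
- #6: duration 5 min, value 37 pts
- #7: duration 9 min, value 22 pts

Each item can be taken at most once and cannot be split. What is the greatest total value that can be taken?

120 pts

This is a 0/1 knapsack; check combinations near the capacity.
- #3+#5: duration 10+2=12, value 63+57=120
- #4+#5+#6: duration 3+2+5=10, value 24+57+37=118
- #2+#5+#6: duration 6+2+5=13, value 24+57+37=118
- #2+#4+#5: duration 6+3+2=11, value 24+24+57=105
- #5+#6: duration 2+5=7, value 57+37=94
Best: 120 pts.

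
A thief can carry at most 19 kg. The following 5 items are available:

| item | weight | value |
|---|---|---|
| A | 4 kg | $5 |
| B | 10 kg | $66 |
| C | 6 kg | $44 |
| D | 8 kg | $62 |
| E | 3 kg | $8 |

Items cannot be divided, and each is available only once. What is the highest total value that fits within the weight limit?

Check high-value combinations within 19 kg:
- B+D: weight 10+8=18, value 66+62=128
- B+C+E: weight 10+6+3=19, value 66+44+8=118
- C+D+E: weight 6+8+3=17, value 44+62+8=114
Best: $128.

$128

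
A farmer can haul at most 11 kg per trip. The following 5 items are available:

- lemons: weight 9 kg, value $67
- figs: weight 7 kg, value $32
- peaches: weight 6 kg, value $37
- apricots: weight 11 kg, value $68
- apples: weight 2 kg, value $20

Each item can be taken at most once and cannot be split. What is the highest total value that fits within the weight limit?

$87

This is a 0/1 knapsack; check combinations near the capacity.
- lemons+apples: weight 9+2=11, value 67+20=87
- apricots: weight 11, value 68
- lemons: weight 9, value 67
- peaches+apples: weight 6+2=8, value 37+20=57
Best: $87.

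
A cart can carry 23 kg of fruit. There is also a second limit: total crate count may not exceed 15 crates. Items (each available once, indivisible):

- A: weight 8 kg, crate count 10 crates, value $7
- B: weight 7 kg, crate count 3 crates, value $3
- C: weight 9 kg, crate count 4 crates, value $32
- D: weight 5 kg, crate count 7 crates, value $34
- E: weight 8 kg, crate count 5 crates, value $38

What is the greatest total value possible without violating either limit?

$75

Feasible sets respecting both limits:
- B+D+E: weight 20, crate count 15, value 75
- D+E: weight 13, crate count 12, value 72
- C+E: weight 17, crate count 9, value 70
- B+C+D: weight 21, crate count 14, value 69
Best: $75.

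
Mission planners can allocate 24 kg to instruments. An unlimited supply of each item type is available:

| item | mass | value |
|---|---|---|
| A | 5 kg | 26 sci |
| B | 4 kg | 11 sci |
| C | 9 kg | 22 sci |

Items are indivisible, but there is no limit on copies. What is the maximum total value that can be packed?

115 sci

Best value-per-unit is A at 26/5; filling with it alone gives 4×26 = 104.
Optimal mix: 4×A + 1×B → mass 24, value 115.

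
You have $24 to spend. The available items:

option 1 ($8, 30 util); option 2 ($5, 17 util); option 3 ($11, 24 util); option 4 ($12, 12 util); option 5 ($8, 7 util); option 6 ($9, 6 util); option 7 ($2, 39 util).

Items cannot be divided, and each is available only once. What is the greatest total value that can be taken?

93 util

Check high-value combinations within $24:
- option 1+option 3+option 7: cost 8+11+2=21, value 30+24+39=93
- option 1+option 2+option 5+option 7: cost 8+5+8+2=23, value 30+17+7+39=93
- option 1+option 2+option 6+option 7: cost 8+5+9+2=24, value 30+17+6+39=92
- option 1+option 2+option 7: cost 8+5+2=15, value 30+17+39=86
Best: 93 util.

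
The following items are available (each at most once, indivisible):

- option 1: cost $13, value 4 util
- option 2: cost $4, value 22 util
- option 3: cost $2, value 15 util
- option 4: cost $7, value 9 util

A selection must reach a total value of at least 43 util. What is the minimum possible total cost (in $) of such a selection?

Subsets with value ≥ 43, sorted by total cost:
- option 2+option 3+option 4: cost 13, value 46
- option 1+option 2+option 3+option 4: cost 26, value 50
Minimum cost: 13 $.

13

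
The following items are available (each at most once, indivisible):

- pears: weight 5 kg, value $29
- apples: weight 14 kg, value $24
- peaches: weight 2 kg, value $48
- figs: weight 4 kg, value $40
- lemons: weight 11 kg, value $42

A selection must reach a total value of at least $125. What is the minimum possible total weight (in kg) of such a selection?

Subsets with value ≥ 125, sorted by total weight:
- peaches+figs+lemons: weight 17, value 130
- pears+peaches+figs+lemons: weight 22, value 159
- pears+apples+peaches+figs: weight 25, value 141
Minimum weight: 17 kg.

17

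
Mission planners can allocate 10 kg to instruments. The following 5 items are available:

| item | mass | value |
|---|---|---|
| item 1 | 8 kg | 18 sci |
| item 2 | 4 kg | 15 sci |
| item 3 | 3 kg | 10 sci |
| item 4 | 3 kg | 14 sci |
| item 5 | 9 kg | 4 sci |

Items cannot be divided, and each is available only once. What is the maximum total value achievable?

Check high-value combinations within 10 kg:
- item 2+item 3+item 4: mass 4+3+3=10, value 15+10+14=39
- item 2+item 4: mass 4+3=7, value 15+14=29
- item 2+item 3: mass 4+3=7, value 15+10=25
- item 3+item 4: mass 3+3=6, value 10+14=24
- item 1: mass 8, value 18
Best: 39 sci.

39 sci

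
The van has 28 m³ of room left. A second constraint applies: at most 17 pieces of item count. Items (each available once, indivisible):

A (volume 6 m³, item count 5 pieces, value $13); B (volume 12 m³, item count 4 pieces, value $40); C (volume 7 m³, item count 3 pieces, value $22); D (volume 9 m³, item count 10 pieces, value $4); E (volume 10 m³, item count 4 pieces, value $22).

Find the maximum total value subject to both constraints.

Feasible sets respecting both limits:
- A+B+C: volume 25, item count 12, value 75
- A+B+E: volume 28, item count 13, value 75
- B+C+D: volume 28, item count 17, value 66
- B+C: volume 19, item count 7, value 62
Best: $75.

$75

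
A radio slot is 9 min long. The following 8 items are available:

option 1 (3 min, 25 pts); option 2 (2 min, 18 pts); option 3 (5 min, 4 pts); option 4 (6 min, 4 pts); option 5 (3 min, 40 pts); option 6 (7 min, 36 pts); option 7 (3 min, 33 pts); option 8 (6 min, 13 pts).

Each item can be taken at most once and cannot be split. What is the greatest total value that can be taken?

98 pts

This is a 0/1 knapsack; check combinations near the capacity.
- option 1+option 5+option 7: duration 3+3+3=9, value 25+40+33=98
- option 2+option 5+option 7: duration 2+3+3=8, value 18+40+33=91
- option 1+option 2+option 5: duration 3+2+3=8, value 25+18+40=83
Best: 98 pts.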